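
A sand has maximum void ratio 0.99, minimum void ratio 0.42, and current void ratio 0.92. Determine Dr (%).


Using Dr = (e_max - e) / (e_max - e_min) * 100
e_max - e = 0.99 - 0.92 = 0.07
e_max - e_min = 0.99 - 0.42 = 0.57
Dr = 0.07 / 0.57 * 100
Dr = 12.28 %


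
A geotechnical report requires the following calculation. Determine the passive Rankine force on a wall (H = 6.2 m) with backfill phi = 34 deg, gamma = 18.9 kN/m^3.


Compute passive earth pressure coefficient:
Kp = tan^2(45 + phi/2) = tan^2(62.0) = 3.537132
Compute passive force:
Pp = 0.5 * Kp * gamma * H^2
Pp = 0.5 * 3.537132 * 18.9 * 6.2^2
Pp = 1284.89 kN/m


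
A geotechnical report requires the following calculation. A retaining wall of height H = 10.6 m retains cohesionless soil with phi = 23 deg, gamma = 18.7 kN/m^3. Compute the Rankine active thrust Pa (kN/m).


Compute active earth pressure coefficient:
Ka = tan^2(45 - phi/2) = tan^2(33.5) = 0.438092
Compute active force:
Pa = 0.5 * Ka * gamma * H^2
Pa = 0.5 * 0.438092 * 18.7 * 10.6^2
Pa = 460.25 kN/m


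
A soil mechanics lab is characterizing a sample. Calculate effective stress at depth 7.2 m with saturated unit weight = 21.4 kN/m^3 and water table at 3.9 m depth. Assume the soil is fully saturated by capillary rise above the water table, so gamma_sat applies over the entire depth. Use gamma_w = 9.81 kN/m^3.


Total stress = gamma_sat * depth
sigma = 21.4 * 7.2 = 154.08 kPa
Pore water pressure u = gamma_w * (depth - d_wt)
u = 9.81 * (7.2 - 3.9) = 32.373 kPa
Effective stress = sigma - u
sigma' = 154.08 - 32.373 = 121.71 kPa


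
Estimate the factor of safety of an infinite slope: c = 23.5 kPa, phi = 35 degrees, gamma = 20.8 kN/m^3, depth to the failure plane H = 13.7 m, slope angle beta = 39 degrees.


Result: 1.033

Derivation:
Using Fs = c / (gamma*H*sin(beta)*cos(beta)) + tan(phi)/tan(beta)
Cohesion contribution = 23.5 / (20.8*13.7*sin(39)*cos(39))
Cohesion contribution = 0.16862
Friction contribution = tan(35)/tan(39) = 0.864684
Fs = 0.16862 + 0.864684
Fs = 1.033


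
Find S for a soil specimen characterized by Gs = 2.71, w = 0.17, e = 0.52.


Using S = Gs * w / e
S = 2.71 * 0.17 / 0.52
S = 0.886


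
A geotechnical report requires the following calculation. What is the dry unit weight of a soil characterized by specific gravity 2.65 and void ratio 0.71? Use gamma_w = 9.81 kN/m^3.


Using gamma_d = Gs * gamma_w / (1 + e)
gamma_d = 2.65 * 9.81 / (1 + 0.71)
gamma_d = 2.65 * 9.81 / 1.71
gamma_d = 15.203 kN/m^3


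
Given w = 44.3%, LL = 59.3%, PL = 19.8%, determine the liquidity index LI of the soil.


Result: 0.62

Derivation:
First compute the plasticity index:
PI = LL - PL = 59.3 - 19.8 = 39.5
Then compute the liquidity index:
LI = (w - PL) / PI
LI = (44.3 - 19.8) / 39.5
LI = 0.62


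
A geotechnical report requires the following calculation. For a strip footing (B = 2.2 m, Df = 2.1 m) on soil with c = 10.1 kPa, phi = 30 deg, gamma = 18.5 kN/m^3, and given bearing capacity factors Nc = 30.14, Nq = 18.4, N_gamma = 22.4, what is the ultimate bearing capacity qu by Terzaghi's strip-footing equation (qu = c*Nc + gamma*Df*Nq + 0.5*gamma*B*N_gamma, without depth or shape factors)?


Compute qu = c*Nc + gamma*Df*Nq + 0.5*gamma*B*N_gamma
Term 1: 10.1 * 30.14 = 304.414
Term 2: 18.5 * 2.1 * 18.4 = 714.84
Term 3: 0.5 * 18.5 * 2.2 * 22.4 = 455.84
qu = 304.414 + 714.84 + 455.84
qu = 1475.09 kPa


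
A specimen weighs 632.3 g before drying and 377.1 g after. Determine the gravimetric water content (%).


Result: 67.67 %

Derivation:
Using w = (m_wet - m_dry) / m_dry * 100
m_wet - m_dry = 632.3 - 377.1 = 255.2 g
w = 255.2 / 377.1 * 100
w = 67.67 %


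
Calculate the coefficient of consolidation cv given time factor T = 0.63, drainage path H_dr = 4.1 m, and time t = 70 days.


Result: 0.15129 m^2/day

Derivation:
Using cv = T * H_dr^2 / t
H_dr^2 = 4.1^2 = 16.81
cv = 0.63 * 16.81 / 70
cv = 0.15129 m^2/day


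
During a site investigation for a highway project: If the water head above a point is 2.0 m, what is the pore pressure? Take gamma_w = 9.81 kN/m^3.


Result: 19.62 kPa

Derivation:
Using u = gamma_w * h_w
u = 9.81 * 2.0
u = 19.62 kPa


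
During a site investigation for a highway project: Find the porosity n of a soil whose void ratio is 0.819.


Result: 0.4502

Derivation:
Using the relation n = e / (1 + e)
n = 0.819 / (1 + 0.819)
n = 0.819 / 1.819
n = 0.4502


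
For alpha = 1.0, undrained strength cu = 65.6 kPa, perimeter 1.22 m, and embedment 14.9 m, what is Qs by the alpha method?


Using Qs = alpha * cu * perimeter * L
Qs = 1.0 * 65.6 * 1.22 * 14.9
Qs = 1192.48 kN


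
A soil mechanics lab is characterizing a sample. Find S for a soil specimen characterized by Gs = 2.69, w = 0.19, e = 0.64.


Using S = Gs * w / e
S = 2.69 * 0.19 / 0.64
S = 0.7986


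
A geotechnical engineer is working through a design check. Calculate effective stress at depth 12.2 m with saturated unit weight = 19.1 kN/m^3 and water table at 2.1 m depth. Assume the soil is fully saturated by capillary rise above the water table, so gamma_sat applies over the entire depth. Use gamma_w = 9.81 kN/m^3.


Total stress = gamma_sat * depth
sigma = 19.1 * 12.2 = 233.02 kPa
Pore water pressure u = gamma_w * (depth - d_wt)
u = 9.81 * (12.2 - 2.1) = 99.081 kPa
Effective stress = sigma - u
sigma' = 233.02 - 99.081 = 133.94 kPa


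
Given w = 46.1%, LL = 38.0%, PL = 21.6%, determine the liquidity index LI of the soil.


First compute the plasticity index:
PI = LL - PL = 38.0 - 21.6 = 16.4
Then compute the liquidity index:
LI = (w - PL) / PI
LI = (46.1 - 21.6) / 16.4
LI = 1.494


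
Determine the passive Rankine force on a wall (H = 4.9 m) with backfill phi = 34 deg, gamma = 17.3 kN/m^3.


Compute passive earth pressure coefficient:
Kp = tan^2(45 + phi/2) = tan^2(62.0) = 3.537132
Compute passive force:
Pp = 0.5 * Kp * gamma * H^2
Pp = 0.5 * 3.537132 * 17.3 * 4.9^2
Pp = 734.61 kN/m


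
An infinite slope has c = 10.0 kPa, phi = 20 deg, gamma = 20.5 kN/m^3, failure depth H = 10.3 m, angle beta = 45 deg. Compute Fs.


Using Fs = c / (gamma*H*sin(beta)*cos(beta)) + tan(phi)/tan(beta)
Cohesion contribution = 10.0 / (20.5*10.3*sin(45)*cos(45))
Cohesion contribution = 0.0947194
Friction contribution = tan(20)/tan(45) = 0.36397
Fs = 0.0947194 + 0.36397
Fs = 0.459


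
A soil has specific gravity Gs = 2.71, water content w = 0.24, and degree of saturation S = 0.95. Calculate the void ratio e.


Using the relation e = Gs * w / S
e = 2.71 * 0.24 / 0.95
e = 0.6846


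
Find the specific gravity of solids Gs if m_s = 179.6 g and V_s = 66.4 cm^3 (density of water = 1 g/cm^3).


Using Gs = m_s / (V_s * rho_w)
Since rho_w = 1 g/cm^3:
Gs = 179.6 / 66.4
Gs = 2.705


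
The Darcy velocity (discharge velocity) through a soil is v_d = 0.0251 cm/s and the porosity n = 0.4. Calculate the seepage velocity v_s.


Result: 0.06275 cm/s

Derivation:
Using v_s = v_d / n
v_s = 0.0251 / 0.4
v_s = 0.06275 cm/s


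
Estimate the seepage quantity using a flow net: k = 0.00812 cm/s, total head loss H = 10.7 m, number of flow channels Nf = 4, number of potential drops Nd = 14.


Result: 0.0002482 m^3/s per m

Derivation:
Convert k to m/s for unit consistency with H:
k = 0.00812 cm/s = 0.00812 / 100 m/s = 8.12e-05 m/s
Using q = k * H * Nf / Nd
Nf / Nd = 4 / 14 = 0.2857
q = 8.12e-05 * 10.7 * 0.2857
q = 0.0002482 m^3/s per m


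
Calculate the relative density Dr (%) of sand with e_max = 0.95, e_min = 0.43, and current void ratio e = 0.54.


Using Dr = (e_max - e) / (e_max - e_min) * 100
e_max - e = 0.95 - 0.54 = 0.41
e_max - e_min = 0.95 - 0.43 = 0.52
Dr = 0.41 / 0.52 * 100
Dr = 78.85 %


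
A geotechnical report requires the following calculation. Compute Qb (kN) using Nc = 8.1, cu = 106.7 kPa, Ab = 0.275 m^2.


Result: 237.67 kN

Derivation:
Using Qb = Nc * cu * Ab
Qb = 8.1 * 106.7 * 0.275
Qb = 237.67 kN


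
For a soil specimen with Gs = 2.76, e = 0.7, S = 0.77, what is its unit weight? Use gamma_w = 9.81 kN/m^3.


Using gamma = gamma_w * (Gs + S*e) / (1 + e)
Numerator: Gs + S*e = 2.76 + 0.77*0.7 = 3.299
Denominator: 1 + e = 1 + 0.7 = 1.7
gamma = 9.81 * 3.299 / 1.7
gamma = 19.037 kN/m^3


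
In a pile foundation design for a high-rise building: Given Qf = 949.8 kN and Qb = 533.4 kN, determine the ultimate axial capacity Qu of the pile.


Using Qu = Qf + Qb
Qu = 949.8 + 533.4
Qu = 1483.2 kN


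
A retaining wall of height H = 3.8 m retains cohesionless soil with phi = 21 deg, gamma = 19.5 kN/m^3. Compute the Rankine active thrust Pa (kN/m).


Result: 66.5 kN/m

Derivation:
Compute active earth pressure coefficient:
Ka = tan^2(45 - phi/2) = tan^2(34.5) = 0.472355
Compute active force:
Pa = 0.5 * Ka * gamma * H^2
Pa = 0.5 * 0.472355 * 19.5 * 3.8^2
Pa = 66.5 kN/m


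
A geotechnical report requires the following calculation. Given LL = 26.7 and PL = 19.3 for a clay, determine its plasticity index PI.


Result: 7.4

Derivation:
Using PI = LL - PL
PI = 26.7 - 19.3
PI = 7.4


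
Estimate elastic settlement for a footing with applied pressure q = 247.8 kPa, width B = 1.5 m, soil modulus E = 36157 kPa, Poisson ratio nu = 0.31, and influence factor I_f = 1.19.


Result: 11.058 mm

Derivation:
Using Se = q * B * (1 - nu^2) * I_f / E
1 - nu^2 = 1 - 0.31^2 = 0.9039
Se = 247.8 * 1.5 * 0.9039 * 1.19 / 36157
Se = 0.011058 m
Convert to mm: Se = 0.011058 * 1000 = 11.058 mm


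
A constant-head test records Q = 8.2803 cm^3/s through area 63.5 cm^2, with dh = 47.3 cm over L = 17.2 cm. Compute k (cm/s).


Compute hydraulic gradient:
i = dh / L = 47.3 / 17.2 = 2.75
Then apply Darcy's law:
k = Q / (A * i)
k = 8.2803 / (63.5 * 2.75)
k = 8.2803 / 174.625
k = 0.047418 cm/s


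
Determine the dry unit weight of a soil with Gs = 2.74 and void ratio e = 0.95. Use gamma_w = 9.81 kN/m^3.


Using gamma_d = Gs * gamma_w / (1 + e)
gamma_d = 2.74 * 9.81 / (1 + 0.95)
gamma_d = 2.74 * 9.81 / 1.95
gamma_d = 13.784 kN/m^3


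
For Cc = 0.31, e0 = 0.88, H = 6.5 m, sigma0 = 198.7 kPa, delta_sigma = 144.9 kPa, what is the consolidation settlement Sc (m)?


Result: 0.2549 m

Derivation:
Using Sc = Cc * H / (1 + e0) * log10((sigma0 + delta_sigma) / sigma0)
Stress ratio = (198.7 + 144.9) / 198.7 = 1.72924
log10(1.72924) = 0.237855
Cc * H / (1 + e0) = 0.31 * 6.5 / (1 + 0.88) = 1.07181
Sc = 1.07181 * 0.237855
Sc = 0.2549 m


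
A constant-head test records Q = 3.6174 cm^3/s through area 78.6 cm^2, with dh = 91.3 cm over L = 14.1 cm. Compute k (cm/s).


Compute hydraulic gradient:
i = dh / L = 91.3 / 14.1 = 6.47518
Then apply Darcy's law:
k = Q / (A * i)
k = 3.6174 / (78.6 * 6.47518)
k = 3.6174 / 508.949
k = 0.007108 cm/s


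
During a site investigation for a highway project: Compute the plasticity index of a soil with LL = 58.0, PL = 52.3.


Result: 5.7

Derivation:
Using PI = LL - PL
PI = 58.0 - 52.3
PI = 5.7


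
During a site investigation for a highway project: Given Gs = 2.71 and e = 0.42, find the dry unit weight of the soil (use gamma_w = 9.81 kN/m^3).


Result: 18.722 kN/m^3

Derivation:
Using gamma_d = Gs * gamma_w / (1 + e)
gamma_d = 2.71 * 9.81 / (1 + 0.42)
gamma_d = 2.71 * 9.81 / 1.42
gamma_d = 18.722 kN/m^3


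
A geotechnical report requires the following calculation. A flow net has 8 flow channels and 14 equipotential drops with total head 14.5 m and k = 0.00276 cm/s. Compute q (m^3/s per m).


Result: 0.0002287 m^3/s per m

Derivation:
Convert k to m/s for unit consistency with H:
k = 0.00276 cm/s = 0.00276 / 100 m/s = 2.76e-05 m/s
Using q = k * H * Nf / Nd
Nf / Nd = 8 / 14 = 0.5714
q = 2.76e-05 * 14.5 * 0.5714
q = 0.0002287 m^3/s per m


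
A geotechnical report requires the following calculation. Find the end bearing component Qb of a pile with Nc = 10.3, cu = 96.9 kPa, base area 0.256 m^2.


Result: 255.51 kN

Derivation:
Using Qb = Nc * cu * Ab
Qb = 10.3 * 96.9 * 0.256
Qb = 255.51 kN


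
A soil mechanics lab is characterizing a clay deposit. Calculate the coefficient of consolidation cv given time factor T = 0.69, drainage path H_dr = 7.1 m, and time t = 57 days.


Using cv = T * H_dr^2 / t
H_dr^2 = 7.1^2 = 50.41
cv = 0.69 * 50.41 / 57
cv = 0.61023 m^2/day


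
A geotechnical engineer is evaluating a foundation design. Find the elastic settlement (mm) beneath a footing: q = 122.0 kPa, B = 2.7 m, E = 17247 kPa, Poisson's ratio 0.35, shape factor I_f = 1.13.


Result: 18.938 mm

Derivation:
Using Se = q * B * (1 - nu^2) * I_f / E
1 - nu^2 = 1 - 0.35^2 = 0.8775
Se = 122.0 * 2.7 * 0.8775 * 1.13 / 17247
Se = 0.018938 m
Convert to mm: Se = 0.018938 * 1000 = 18.938 mm


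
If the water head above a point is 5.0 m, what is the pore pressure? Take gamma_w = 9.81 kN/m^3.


Result: 49.05 kPa

Derivation:
Using u = gamma_w * h_w
u = 9.81 * 5.0
u = 49.05 kPa


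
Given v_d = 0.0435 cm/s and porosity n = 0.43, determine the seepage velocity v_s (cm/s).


Result: 0.10116 cm/s

Derivation:
Using v_s = v_d / n
v_s = 0.0435 / 0.43
v_s = 0.10116 cm/s


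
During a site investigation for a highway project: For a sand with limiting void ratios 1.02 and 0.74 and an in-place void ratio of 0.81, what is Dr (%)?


Using Dr = (e_max - e) / (e_max - e_min) * 100
e_max - e = 1.02 - 0.81 = 0.21
e_max - e_min = 1.02 - 0.74 = 0.28
Dr = 0.21 / 0.28 * 100
Dr = 75.0 %


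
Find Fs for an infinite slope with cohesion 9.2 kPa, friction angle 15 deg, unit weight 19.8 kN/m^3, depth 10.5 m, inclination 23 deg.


Result: 0.754

Derivation:
Using Fs = c / (gamma*H*sin(beta)*cos(beta)) + tan(phi)/tan(beta)
Cohesion contribution = 9.2 / (19.8*10.5*sin(23)*cos(23))
Cohesion contribution = 0.123035
Friction contribution = tan(15)/tan(23) = 0.631249
Fs = 0.123035 + 0.631249
Fs = 0.754


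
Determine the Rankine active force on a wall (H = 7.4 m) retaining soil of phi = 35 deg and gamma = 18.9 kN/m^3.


Result: 140.23 kN/m

Derivation:
Compute active earth pressure coefficient:
Ka = tan^2(45 - phi/2) = tan^2(27.5) = 0.27099
Compute active force:
Pa = 0.5 * Ka * gamma * H^2
Pa = 0.5 * 0.27099 * 18.9 * 7.4^2
Pa = 140.23 kN/m


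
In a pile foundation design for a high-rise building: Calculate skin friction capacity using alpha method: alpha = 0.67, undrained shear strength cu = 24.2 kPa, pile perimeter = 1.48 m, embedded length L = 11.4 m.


Using Qs = alpha * cu * perimeter * L
Qs = 0.67 * 24.2 * 1.48 * 11.4
Qs = 273.56 kN


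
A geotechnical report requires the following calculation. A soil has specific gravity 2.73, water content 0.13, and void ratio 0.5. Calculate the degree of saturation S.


Result: 0.7098

Derivation:
Using S = Gs * w / e
S = 2.73 * 0.13 / 0.5
S = 0.7098


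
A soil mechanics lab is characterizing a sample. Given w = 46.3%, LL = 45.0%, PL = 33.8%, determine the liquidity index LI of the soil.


First compute the plasticity index:
PI = LL - PL = 45.0 - 33.8 = 11.2
Then compute the liquidity index:
LI = (w - PL) / PI
LI = (46.3 - 33.8) / 11.2
LI = 1.116


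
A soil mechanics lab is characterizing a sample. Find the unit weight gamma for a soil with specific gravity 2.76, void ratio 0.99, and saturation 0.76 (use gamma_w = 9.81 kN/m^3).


Result: 17.315 kN/m^3

Derivation:
Using gamma = gamma_w * (Gs + S*e) / (1 + e)
Numerator: Gs + S*e = 2.76 + 0.76*0.99 = 3.5124
Denominator: 1 + e = 1 + 0.99 = 1.99
gamma = 9.81 * 3.5124 / 1.99
gamma = 17.315 kN/m^3


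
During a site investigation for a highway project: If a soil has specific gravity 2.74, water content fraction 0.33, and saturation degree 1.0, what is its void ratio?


Using the relation e = Gs * w / S
e = 2.74 * 0.33 / 1.0
e = 0.9042


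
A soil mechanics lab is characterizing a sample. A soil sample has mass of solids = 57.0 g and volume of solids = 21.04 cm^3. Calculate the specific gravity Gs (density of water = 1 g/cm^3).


Using Gs = m_s / (V_s * rho_w)
Since rho_w = 1 g/cm^3:
Gs = 57.0 / 21.04
Gs = 2.709


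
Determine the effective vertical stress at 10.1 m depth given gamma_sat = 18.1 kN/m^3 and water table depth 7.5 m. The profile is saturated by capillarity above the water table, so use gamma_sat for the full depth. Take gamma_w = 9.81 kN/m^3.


Result: 157.3 kPa

Derivation:
Total stress = gamma_sat * depth
sigma = 18.1 * 10.1 = 182.81 kPa
Pore water pressure u = gamma_w * (depth - d_wt)
u = 9.81 * (10.1 - 7.5) = 25.506 kPa
Effective stress = sigma - u
sigma' = 182.81 - 25.506 = 157.3 kPa


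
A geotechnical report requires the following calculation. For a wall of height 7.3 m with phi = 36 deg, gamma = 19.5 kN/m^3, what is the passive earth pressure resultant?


Compute passive earth pressure coefficient:
Kp = tan^2(45 + phi/2) = tan^2(63.0) = 3.85184
Compute passive force:
Pp = 0.5 * Kp * gamma * H^2
Pp = 0.5 * 3.85184 * 19.5 * 7.3^2
Pp = 2001.33 kN/m


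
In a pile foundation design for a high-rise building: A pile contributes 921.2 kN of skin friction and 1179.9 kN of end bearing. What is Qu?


Result: 2101.1 kN

Derivation:
Using Qu = Qf + Qb
Qu = 921.2 + 1179.9
Qu = 2101.1 kN


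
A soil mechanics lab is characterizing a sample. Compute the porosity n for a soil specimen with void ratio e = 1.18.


Result: 0.5413

Derivation:
Using the relation n = e / (1 + e)
n = 1.18 / (1 + 1.18)
n = 1.18 / 2.18
n = 0.5413


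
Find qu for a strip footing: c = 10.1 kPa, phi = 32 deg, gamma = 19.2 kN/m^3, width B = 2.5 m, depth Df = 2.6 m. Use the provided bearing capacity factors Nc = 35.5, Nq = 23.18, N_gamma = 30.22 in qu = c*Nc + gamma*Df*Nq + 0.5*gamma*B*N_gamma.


Compute qu = c*Nc + gamma*Df*Nq + 0.5*gamma*B*N_gamma
Term 1: 10.1 * 35.5 = 358.55
Term 2: 19.2 * 2.6 * 23.18 = 1157.1456
Term 3: 0.5 * 19.2 * 2.5 * 30.22 = 725.28
qu = 358.55 + 1157.1456 + 725.28
qu = 2240.98 kPa


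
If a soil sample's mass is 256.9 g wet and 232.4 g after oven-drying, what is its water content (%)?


Using w = (m_wet - m_dry) / m_dry * 100
m_wet - m_dry = 256.9 - 232.4 = 24.5 g
w = 24.5 / 232.4 * 100
w = 10.54 %


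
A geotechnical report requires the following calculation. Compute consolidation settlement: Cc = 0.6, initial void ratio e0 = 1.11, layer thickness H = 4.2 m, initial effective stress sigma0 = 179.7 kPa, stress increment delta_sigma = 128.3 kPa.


Using Sc = Cc * H / (1 + e0) * log10((sigma0 + delta_sigma) / sigma0)
Stress ratio = (179.7 + 128.3) / 179.7 = 1.71397
log10(1.71397) = 0.234003
Cc * H / (1 + e0) = 0.6 * 4.2 / (1 + 1.11) = 1.19431
Sc = 1.19431 * 0.234003
Sc = 0.2795 m


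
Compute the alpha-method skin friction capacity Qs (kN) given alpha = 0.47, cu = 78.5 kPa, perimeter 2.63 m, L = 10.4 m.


Using Qs = alpha * cu * perimeter * L
Qs = 0.47 * 78.5 * 2.63 * 10.4
Qs = 1009.15 kN


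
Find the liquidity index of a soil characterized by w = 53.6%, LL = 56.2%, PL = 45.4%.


Result: 0.759

Derivation:
First compute the plasticity index:
PI = LL - PL = 56.2 - 45.4 = 10.8
Then compute the liquidity index:
LI = (w - PL) / PI
LI = (53.6 - 45.4) / 10.8
LI = 0.759


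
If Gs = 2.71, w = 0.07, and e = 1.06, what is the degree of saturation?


Using S = Gs * w / e
S = 2.71 * 0.07 / 1.06
S = 0.179


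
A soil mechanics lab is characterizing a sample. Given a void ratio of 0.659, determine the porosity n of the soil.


Using the relation n = e / (1 + e)
n = 0.659 / (1 + 0.659)
n = 0.659 / 1.659
n = 0.3972


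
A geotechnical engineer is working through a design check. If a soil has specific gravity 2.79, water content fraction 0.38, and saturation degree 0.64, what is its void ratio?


Result: 1.6566

Derivation:
Using the relation e = Gs * w / S
e = 2.79 * 0.38 / 0.64
e = 1.6566


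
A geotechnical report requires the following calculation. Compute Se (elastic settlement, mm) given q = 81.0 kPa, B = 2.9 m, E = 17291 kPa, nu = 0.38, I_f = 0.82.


Result: 9.531 mm

Derivation:
Using Se = q * B * (1 - nu^2) * I_f / E
1 - nu^2 = 1 - 0.38^2 = 0.8556
Se = 81.0 * 2.9 * 0.8556 * 0.82 / 17291
Se = 0.009531 m
Convert to mm: Se = 0.009531 * 1000 = 9.531 mm


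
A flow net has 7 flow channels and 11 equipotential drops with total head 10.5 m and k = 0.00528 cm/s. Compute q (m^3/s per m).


Convert k to m/s for unit consistency with H:
k = 0.00528 cm/s = 0.00528 / 100 m/s = 5.28e-05 m/s
Using q = k * H * Nf / Nd
Nf / Nd = 7 / 11 = 0.6364
q = 5.28e-05 * 10.5 * 0.6364
q = 0.0003528 m^3/s per m


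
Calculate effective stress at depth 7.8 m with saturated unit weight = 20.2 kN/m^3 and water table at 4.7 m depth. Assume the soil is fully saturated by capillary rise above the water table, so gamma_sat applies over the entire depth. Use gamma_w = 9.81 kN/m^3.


Total stress = gamma_sat * depth
sigma = 20.2 * 7.8 = 157.56 kPa
Pore water pressure u = gamma_w * (depth - d_wt)
u = 9.81 * (7.8 - 4.7) = 30.411 kPa
Effective stress = sigma - u
sigma' = 157.56 - 30.411 = 127.15 kPa


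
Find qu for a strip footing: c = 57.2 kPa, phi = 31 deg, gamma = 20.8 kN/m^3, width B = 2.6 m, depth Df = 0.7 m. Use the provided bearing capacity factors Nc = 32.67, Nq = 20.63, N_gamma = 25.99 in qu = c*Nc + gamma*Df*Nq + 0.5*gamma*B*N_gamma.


Compute qu = c*Nc + gamma*Df*Nq + 0.5*gamma*B*N_gamma
Term 1: 57.2 * 32.67 = 1868.724
Term 2: 20.8 * 0.7 * 20.63 = 300.3728
Term 3: 0.5 * 20.8 * 2.6 * 25.99 = 702.7696
qu = 1868.724 + 300.3728 + 702.7696
qu = 2871.87 kPa


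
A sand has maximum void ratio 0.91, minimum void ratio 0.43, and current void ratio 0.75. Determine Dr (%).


Using Dr = (e_max - e) / (e_max - e_min) * 100
e_max - e = 0.91 - 0.75 = 0.16
e_max - e_min = 0.91 - 0.43 = 0.48
Dr = 0.16 / 0.48 * 100
Dr = 33.33 %


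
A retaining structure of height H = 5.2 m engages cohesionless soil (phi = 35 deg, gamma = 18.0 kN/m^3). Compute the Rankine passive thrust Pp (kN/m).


Compute passive earth pressure coefficient:
Kp = tan^2(45 + phi/2) = tan^2(62.5) = 3.690172
Compute passive force:
Pp = 0.5 * Kp * gamma * H^2
Pp = 0.5 * 3.690172 * 18.0 * 5.2^2
Pp = 898.04 kN/m


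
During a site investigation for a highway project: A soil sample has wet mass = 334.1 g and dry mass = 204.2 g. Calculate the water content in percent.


Using w = (m_wet - m_dry) / m_dry * 100
m_wet - m_dry = 334.1 - 204.2 = 129.9 g
w = 129.9 / 204.2 * 100
w = 63.61 %


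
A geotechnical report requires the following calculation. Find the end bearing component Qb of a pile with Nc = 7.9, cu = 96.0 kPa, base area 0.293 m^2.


Using Qb = Nc * cu * Ab
Qb = 7.9 * 96.0 * 0.293
Qb = 222.21 kN


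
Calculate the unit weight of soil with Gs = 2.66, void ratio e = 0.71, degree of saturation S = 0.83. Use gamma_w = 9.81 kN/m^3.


Using gamma = gamma_w * (Gs + S*e) / (1 + e)
Numerator: Gs + S*e = 2.66 + 0.83*0.71 = 3.2493
Denominator: 1 + e = 1 + 0.71 = 1.71
gamma = 9.81 * 3.2493 / 1.71
gamma = 18.641 kN/m^3


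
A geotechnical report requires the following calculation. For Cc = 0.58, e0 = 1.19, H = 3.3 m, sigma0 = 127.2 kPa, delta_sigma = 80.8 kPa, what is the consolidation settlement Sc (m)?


Result: 0.1867 m

Derivation:
Using Sc = Cc * H / (1 + e0) * log10((sigma0 + delta_sigma) / sigma0)
Stress ratio = (127.2 + 80.8) / 127.2 = 1.63522
log10(1.63522) = 0.213576
Cc * H / (1 + e0) = 0.58 * 3.3 / (1 + 1.19) = 0.873973
Sc = 0.873973 * 0.213576
Sc = 0.1867 m


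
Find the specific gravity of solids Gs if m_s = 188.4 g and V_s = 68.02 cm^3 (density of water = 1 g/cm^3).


Using Gs = m_s / (V_s * rho_w)
Since rho_w = 1 g/cm^3:
Gs = 188.4 / 68.02
Gs = 2.77


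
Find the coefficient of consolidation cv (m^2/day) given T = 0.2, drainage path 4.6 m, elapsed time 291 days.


Using cv = T * H_dr^2 / t
H_dr^2 = 4.6^2 = 21.16
cv = 0.2 * 21.16 / 291
cv = 0.01454 m^2/day


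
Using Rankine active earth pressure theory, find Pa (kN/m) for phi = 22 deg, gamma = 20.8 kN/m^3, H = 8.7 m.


Result: 358.13 kN/m

Derivation:
Compute active earth pressure coefficient:
Ka = tan^2(45 - phi/2) = tan^2(34.0) = 0.454962
Compute active force:
Pa = 0.5 * Ka * gamma * H^2
Pa = 0.5 * 0.454962 * 20.8 * 8.7^2
Pa = 358.13 kN/m


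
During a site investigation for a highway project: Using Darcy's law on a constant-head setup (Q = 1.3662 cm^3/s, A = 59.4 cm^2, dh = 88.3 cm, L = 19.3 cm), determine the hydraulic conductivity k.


Compute hydraulic gradient:
i = dh / L = 88.3 / 19.3 = 4.57513
Then apply Darcy's law:
k = Q / (A * i)
k = 1.3662 / (59.4 * 4.57513)
k = 1.3662 / 271.763
k = 0.005027 cm/s


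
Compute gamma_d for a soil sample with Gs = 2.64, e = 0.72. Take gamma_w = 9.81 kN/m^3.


Using gamma_d = Gs * gamma_w / (1 + e)
gamma_d = 2.64 * 9.81 / (1 + 0.72)
gamma_d = 2.64 * 9.81 / 1.72
gamma_d = 15.057 kN/m^3


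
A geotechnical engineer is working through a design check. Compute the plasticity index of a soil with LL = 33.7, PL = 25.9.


Using PI = LL - PL
PI = 33.7 - 25.9
PI = 7.8


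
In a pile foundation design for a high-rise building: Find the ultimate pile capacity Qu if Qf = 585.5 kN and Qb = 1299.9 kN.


Result: 1885.4 kN

Derivation:
Using Qu = Qf + Qb
Qu = 585.5 + 1299.9
Qu = 1885.4 kN


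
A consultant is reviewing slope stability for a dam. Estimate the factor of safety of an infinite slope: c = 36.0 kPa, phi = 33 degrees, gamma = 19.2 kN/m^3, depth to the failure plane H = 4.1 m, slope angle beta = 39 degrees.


Result: 1.737

Derivation:
Using Fs = c / (gamma*H*sin(beta)*cos(beta)) + tan(phi)/tan(beta)
Cohesion contribution = 36.0 / (19.2*4.1*sin(39)*cos(39))
Cohesion contribution = 0.935068
Friction contribution = tan(33)/tan(39) = 0.801952
Fs = 0.935068 + 0.801952
Fs = 1.737


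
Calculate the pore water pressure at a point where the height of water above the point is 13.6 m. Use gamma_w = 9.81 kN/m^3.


Result: 133.42 kPa

Derivation:
Using u = gamma_w * h_w
u = 9.81 * 13.6
u = 133.42 kPa


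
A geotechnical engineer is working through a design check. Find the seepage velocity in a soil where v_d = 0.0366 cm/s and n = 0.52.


Result: 0.07038 cm/s

Derivation:
Using v_s = v_d / n
v_s = 0.0366 / 0.52
v_s = 0.07038 cm/s


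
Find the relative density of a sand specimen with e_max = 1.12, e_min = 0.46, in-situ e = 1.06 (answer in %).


Using Dr = (e_max - e) / (e_max - e_min) * 100
e_max - e = 1.12 - 1.06 = 0.06
e_max - e_min = 1.12 - 0.46 = 0.66
Dr = 0.06 / 0.66 * 100
Dr = 9.09 %


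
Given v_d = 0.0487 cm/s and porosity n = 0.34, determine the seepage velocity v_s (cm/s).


Using v_s = v_d / n
v_s = 0.0487 / 0.34
v_s = 0.14324 cm/s


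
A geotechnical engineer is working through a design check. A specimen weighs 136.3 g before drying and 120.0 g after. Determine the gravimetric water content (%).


Using w = (m_wet - m_dry) / m_dry * 100
m_wet - m_dry = 136.3 - 120.0 = 16.3 g
w = 16.3 / 120.0 * 100
w = 13.58 %


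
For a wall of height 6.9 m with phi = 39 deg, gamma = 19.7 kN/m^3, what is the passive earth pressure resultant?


Result: 2061.3 kN/m

Derivation:
Compute passive earth pressure coefficient:
Kp = tan^2(45 + phi/2) = tan^2(64.5) = 4.395495
Compute passive force:
Pp = 0.5 * Kp * gamma * H^2
Pp = 0.5 * 4.395495 * 19.7 * 6.9^2
Pp = 2061.3 kN/m


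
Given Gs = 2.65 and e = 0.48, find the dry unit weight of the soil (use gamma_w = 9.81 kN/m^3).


Using gamma_d = Gs * gamma_w / (1 + e)
gamma_d = 2.65 * 9.81 / (1 + 0.48)
gamma_d = 2.65 * 9.81 / 1.48
gamma_d = 17.565 kN/m^3


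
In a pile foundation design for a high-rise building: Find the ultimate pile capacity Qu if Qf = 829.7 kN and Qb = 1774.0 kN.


Using Qu = Qf + Qb
Qu = 829.7 + 1774.0
Qu = 2603.7 kN


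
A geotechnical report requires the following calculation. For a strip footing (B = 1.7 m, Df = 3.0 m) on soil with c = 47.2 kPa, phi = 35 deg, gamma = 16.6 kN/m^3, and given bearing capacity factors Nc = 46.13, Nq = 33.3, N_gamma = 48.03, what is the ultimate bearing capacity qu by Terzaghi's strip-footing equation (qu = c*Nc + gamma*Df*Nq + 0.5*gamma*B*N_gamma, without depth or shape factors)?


Result: 4513.38 kPa

Derivation:
Compute qu = c*Nc + gamma*Df*Nq + 0.5*gamma*B*N_gamma
Term 1: 47.2 * 46.13 = 2177.336
Term 2: 16.6 * 3.0 * 33.3 = 1658.34
Term 3: 0.5 * 16.6 * 1.7 * 48.03 = 677.7033
qu = 2177.336 + 1658.34 + 677.7033
qu = 4513.38 kPa


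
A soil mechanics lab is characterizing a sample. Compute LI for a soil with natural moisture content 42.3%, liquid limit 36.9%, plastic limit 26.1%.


First compute the plasticity index:
PI = LL - PL = 36.9 - 26.1 = 10.8
Then compute the liquidity index:
LI = (w - PL) / PI
LI = (42.3 - 26.1) / 10.8
LI = 1.5


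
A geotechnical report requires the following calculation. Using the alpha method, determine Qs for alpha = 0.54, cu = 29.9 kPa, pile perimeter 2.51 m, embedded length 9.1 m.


Using Qs = alpha * cu * perimeter * L
Qs = 0.54 * 29.9 * 2.51 * 9.1
Qs = 368.79 kN


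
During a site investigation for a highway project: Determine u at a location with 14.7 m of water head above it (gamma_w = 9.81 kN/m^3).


Using u = gamma_w * h_w
u = 9.81 * 14.7
u = 144.21 kPa


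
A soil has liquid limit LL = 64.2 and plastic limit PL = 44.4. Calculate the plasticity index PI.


Result: 19.8

Derivation:
Using PI = LL - PL
PI = 64.2 - 44.4
PI = 19.8


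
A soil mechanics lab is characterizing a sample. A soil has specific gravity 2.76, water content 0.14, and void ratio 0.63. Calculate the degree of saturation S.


Using S = Gs * w / e
S = 2.76 * 0.14 / 0.63
S = 0.6133


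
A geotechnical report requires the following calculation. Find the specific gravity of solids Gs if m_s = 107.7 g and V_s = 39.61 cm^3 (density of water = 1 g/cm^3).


Using Gs = m_s / (V_s * rho_w)
Since rho_w = 1 g/cm^3:
Gs = 107.7 / 39.61
Gs = 2.719


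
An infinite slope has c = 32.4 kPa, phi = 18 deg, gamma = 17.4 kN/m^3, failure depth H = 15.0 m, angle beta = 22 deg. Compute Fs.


Using Fs = c / (gamma*H*sin(beta)*cos(beta)) + tan(phi)/tan(beta)
Cohesion contribution = 32.4 / (17.4*15.0*sin(22)*cos(22))
Cohesion contribution = 0.357407
Friction contribution = tan(18)/tan(22) = 0.804204
Fs = 0.357407 + 0.804204
Fs = 1.162


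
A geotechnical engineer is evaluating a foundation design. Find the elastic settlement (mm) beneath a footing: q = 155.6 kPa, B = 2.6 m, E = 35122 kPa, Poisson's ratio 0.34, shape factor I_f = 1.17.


Using Se = q * B * (1 - nu^2) * I_f / E
1 - nu^2 = 1 - 0.34^2 = 0.8844
Se = 155.6 * 2.6 * 0.8844 * 1.17 / 35122
Se = 0.011919 m
Convert to mm: Se = 0.011919 * 1000 = 11.919 mm


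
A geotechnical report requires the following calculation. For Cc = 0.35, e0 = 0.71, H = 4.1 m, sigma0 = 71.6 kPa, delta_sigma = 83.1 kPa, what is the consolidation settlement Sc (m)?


Result: 0.2808 m

Derivation:
Using Sc = Cc * H / (1 + e0) * log10((sigma0 + delta_sigma) / sigma0)
Stress ratio = (71.6 + 83.1) / 71.6 = 2.16061
log10(2.16061) = 0.334577
Cc * H / (1 + e0) = 0.35 * 4.1 / (1 + 0.71) = 0.839181
Sc = 0.839181 * 0.334577
Sc = 0.2808 m


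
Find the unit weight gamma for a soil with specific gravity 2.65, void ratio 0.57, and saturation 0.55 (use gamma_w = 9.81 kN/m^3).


Using gamma = gamma_w * (Gs + S*e) / (1 + e)
Numerator: Gs + S*e = 2.65 + 0.55*0.57 = 2.9635
Denominator: 1 + e = 1 + 0.57 = 1.57
gamma = 9.81 * 2.9635 / 1.57
gamma = 18.517 kN/m^3


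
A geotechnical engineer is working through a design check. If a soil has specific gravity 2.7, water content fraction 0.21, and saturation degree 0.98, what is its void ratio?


Using the relation e = Gs * w / S
e = 2.7 * 0.21 / 0.98
e = 0.5786


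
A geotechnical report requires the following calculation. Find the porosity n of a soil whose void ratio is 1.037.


Using the relation n = e / (1 + e)
n = 1.037 / (1 + 1.037)
n = 1.037 / 2.037
n = 0.5091


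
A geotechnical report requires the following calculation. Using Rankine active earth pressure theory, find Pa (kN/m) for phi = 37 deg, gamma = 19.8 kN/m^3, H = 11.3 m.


Compute active earth pressure coefficient:
Ka = tan^2(45 - phi/2) = tan^2(26.5) = 0.248584
Compute active force:
Pa = 0.5 * Ka * gamma * H^2
Pa = 0.5 * 0.248584 * 19.8 * 11.3^2
Pa = 314.24 kN/m


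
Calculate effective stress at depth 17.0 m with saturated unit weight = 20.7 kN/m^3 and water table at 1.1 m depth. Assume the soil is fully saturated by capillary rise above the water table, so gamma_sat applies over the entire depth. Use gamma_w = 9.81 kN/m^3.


Result: 195.92 kPa

Derivation:
Total stress = gamma_sat * depth
sigma = 20.7 * 17.0 = 351.9 kPa
Pore water pressure u = gamma_w * (depth - d_wt)
u = 9.81 * (17.0 - 1.1) = 155.979 kPa
Effective stress = sigma - u
sigma' = 351.9 - 155.979 = 195.92 kPa


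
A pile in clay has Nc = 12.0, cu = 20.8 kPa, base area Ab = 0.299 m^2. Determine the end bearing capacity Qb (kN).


Result: 74.63 kN

Derivation:
Using Qb = Nc * cu * Ab
Qb = 12.0 * 20.8 * 0.299
Qb = 74.63 kN


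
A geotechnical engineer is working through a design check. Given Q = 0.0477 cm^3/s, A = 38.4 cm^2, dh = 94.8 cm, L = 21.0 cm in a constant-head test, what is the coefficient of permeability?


Compute hydraulic gradient:
i = dh / L = 94.8 / 21.0 = 4.51429
Then apply Darcy's law:
k = Q / (A * i)
k = 0.0477 / (38.4 * 4.51429)
k = 0.0477 / 173.349
k = 0.000275 cm/s


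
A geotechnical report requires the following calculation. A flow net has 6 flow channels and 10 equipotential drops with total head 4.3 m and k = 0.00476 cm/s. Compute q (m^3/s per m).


Result: 0.0001228 m^3/s per m

Derivation:
Convert k to m/s for unit consistency with H:
k = 0.00476 cm/s = 0.00476 / 100 m/s = 4.76e-05 m/s
Using q = k * H * Nf / Nd
Nf / Nd = 6 / 10 = 0.6
q = 4.76e-05 * 4.3 * 0.6
q = 0.0001228 m^3/s per m


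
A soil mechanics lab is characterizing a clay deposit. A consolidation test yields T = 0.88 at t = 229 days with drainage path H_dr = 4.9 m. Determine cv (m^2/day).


Using cv = T * H_dr^2 / t
H_dr^2 = 4.9^2 = 24.01
cv = 0.88 * 24.01 / 229
cv = 0.09227 m^2/day


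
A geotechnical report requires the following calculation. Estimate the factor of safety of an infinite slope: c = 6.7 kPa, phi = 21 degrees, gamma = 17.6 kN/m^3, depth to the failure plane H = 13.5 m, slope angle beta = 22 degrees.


Using Fs = c / (gamma*H*sin(beta)*cos(beta)) + tan(phi)/tan(beta)
Cohesion contribution = 6.7 / (17.6*13.5*sin(22)*cos(22))
Cohesion contribution = 0.0811871
Friction contribution = tan(21)/tan(22) = 0.950097
Fs = 0.0811871 + 0.950097
Fs = 1.031


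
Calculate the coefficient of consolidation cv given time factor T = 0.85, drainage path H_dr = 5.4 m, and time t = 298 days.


Result: 0.08317 m^2/day

Derivation:
Using cv = T * H_dr^2 / t
H_dr^2 = 5.4^2 = 29.16
cv = 0.85 * 29.16 / 298
cv = 0.08317 m^2/day


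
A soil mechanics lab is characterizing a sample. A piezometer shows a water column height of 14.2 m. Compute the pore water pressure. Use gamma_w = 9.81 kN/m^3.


Using u = gamma_w * h_w
u = 9.81 * 14.2
u = 139.3 kPa


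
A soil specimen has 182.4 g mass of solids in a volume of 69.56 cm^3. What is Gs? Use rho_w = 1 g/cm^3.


Using Gs = m_s / (V_s * rho_w)
Since rho_w = 1 g/cm^3:
Gs = 182.4 / 69.56
Gs = 2.622


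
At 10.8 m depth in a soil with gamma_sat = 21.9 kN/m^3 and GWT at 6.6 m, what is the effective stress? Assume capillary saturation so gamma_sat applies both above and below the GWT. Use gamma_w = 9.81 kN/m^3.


Result: 195.32 kPa

Derivation:
Total stress = gamma_sat * depth
sigma = 21.9 * 10.8 = 236.52 kPa
Pore water pressure u = gamma_w * (depth - d_wt)
u = 9.81 * (10.8 - 6.6) = 41.202 kPa
Effective stress = sigma - u
sigma' = 236.52 - 41.202 = 195.32 kPa


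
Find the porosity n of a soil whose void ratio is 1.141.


Result: 0.5329

Derivation:
Using the relation n = e / (1 + e)
n = 1.141 / (1 + 1.141)
n = 1.141 / 2.141
n = 0.5329


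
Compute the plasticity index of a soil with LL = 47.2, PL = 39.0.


Result: 8.2

Derivation:
Using PI = LL - PL
PI = 47.2 - 39.0
PI = 8.2


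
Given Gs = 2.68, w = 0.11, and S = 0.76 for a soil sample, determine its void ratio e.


Using the relation e = Gs * w / S
e = 2.68 * 0.11 / 0.76
e = 0.3879


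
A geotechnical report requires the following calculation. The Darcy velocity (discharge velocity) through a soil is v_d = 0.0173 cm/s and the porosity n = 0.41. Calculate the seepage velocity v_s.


Result: 0.0422 cm/s

Derivation:
Using v_s = v_d / n
v_s = 0.0173 / 0.41
v_s = 0.0422 cm/s


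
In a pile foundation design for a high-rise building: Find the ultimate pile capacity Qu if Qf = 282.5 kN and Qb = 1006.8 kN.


Using Qu = Qf + Qb
Qu = 282.5 + 1006.8
Qu = 1289.3 kN


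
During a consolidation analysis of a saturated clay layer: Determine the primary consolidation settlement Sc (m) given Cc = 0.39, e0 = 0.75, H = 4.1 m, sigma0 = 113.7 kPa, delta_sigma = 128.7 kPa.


Using Sc = Cc * H / (1 + e0) * log10((sigma0 + delta_sigma) / sigma0)
Stress ratio = (113.7 + 128.7) / 113.7 = 2.13193
log10(2.13193) = 0.328772
Cc * H / (1 + e0) = 0.39 * 4.1 / (1 + 0.75) = 0.913714
Sc = 0.913714 * 0.328772
Sc = 0.3004 m


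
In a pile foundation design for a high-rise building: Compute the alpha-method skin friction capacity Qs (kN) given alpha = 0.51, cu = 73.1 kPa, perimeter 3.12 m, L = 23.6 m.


Using Qs = alpha * cu * perimeter * L
Qs = 0.51 * 73.1 * 3.12 * 23.6
Qs = 2745.07 kN


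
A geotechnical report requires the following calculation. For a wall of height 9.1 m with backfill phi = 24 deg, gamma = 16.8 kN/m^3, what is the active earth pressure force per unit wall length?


Result: 293.36 kN/m

Derivation:
Compute active earth pressure coefficient:
Ka = tan^2(45 - phi/2) = tan^2(33.0) = 0.42173
Compute active force:
Pa = 0.5 * Ka * gamma * H^2
Pa = 0.5 * 0.42173 * 16.8 * 9.1^2
Pa = 293.36 kN/m


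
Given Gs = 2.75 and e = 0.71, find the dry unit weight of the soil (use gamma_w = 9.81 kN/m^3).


Using gamma_d = Gs * gamma_w / (1 + e)
gamma_d = 2.75 * 9.81 / (1 + 0.71)
gamma_d = 2.75 * 9.81 / 1.71
gamma_d = 15.776 kN/m^3


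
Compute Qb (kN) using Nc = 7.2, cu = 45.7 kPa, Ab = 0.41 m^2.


Using Qb = Nc * cu * Ab
Qb = 7.2 * 45.7 * 0.41
Qb = 134.91 kN


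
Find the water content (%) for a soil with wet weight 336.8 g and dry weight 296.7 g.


Result: 13.52 %

Derivation:
Using w = (m_wet - m_dry) / m_dry * 100
m_wet - m_dry = 336.8 - 296.7 = 40.1 g
w = 40.1 / 296.7 * 100
w = 13.52 %


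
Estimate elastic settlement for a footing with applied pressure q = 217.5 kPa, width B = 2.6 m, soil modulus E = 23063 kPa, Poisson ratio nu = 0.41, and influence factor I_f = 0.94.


Result: 19.174 mm

Derivation:
Using Se = q * B * (1 - nu^2) * I_f / E
1 - nu^2 = 1 - 0.41^2 = 0.8319
Se = 217.5 * 2.6 * 0.8319 * 0.94 / 23063
Se = 0.019174 m
Convert to mm: Se = 0.019174 * 1000 = 19.174 mm


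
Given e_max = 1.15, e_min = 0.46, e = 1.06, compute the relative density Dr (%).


Using Dr = (e_max - e) / (e_max - e_min) * 100
e_max - e = 1.15 - 1.06 = 0.09
e_max - e_min = 1.15 - 0.46 = 0.69
Dr = 0.09 / 0.69 * 100
Dr = 13.04 %


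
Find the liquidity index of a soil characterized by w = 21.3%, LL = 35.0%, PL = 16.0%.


First compute the plasticity index:
PI = LL - PL = 35.0 - 16.0 = 19.0
Then compute the liquidity index:
LI = (w - PL) / PI
LI = (21.3 - 16.0) / 19.0
LI = 0.279


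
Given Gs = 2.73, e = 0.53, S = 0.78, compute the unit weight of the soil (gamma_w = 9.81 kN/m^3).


Result: 20.155 kN/m^3

Derivation:
Using gamma = gamma_w * (Gs + S*e) / (1 + e)
Numerator: Gs + S*e = 2.73 + 0.78*0.53 = 3.1434
Denominator: 1 + e = 1 + 0.53 = 1.53
gamma = 9.81 * 3.1434 / 1.53
gamma = 20.155 kN/m^3


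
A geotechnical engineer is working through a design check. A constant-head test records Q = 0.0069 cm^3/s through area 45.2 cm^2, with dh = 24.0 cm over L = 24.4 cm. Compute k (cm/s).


Compute hydraulic gradient:
i = dh / L = 24.0 / 24.4 = 0.983607
Then apply Darcy's law:
k = Q / (A * i)
k = 0.0069 / (45.2 * 0.983607)
k = 0.0069 / 44.459
k = 0.000155 cm/s


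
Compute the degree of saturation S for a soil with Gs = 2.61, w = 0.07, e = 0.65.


Result: 0.2811

Derivation:
Using S = Gs * w / e
S = 2.61 * 0.07 / 0.65
S = 0.2811
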